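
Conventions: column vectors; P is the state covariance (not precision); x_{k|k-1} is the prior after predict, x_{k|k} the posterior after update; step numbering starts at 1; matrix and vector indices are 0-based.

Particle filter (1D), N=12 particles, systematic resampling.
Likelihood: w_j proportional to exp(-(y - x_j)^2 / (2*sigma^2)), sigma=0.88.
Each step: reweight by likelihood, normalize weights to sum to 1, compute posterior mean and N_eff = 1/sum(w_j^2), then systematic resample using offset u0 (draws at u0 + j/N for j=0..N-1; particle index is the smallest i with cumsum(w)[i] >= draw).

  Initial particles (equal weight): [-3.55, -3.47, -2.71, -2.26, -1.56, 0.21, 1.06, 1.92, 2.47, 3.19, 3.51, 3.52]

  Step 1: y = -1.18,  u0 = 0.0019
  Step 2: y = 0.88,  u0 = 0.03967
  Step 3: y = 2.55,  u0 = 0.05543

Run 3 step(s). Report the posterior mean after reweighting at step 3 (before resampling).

post_mean = 0.2099

step 1: w=[0.0134, 0.0170, 0.1108, 0.2365, 0.4574, 0.1442, 0.0197, 0.0010, 0.0001, 0.0000, 0.0000, 0.0000]  mean=-1.6012  Neff=3.3437  idx=[0, 2, 3, 3, 3, 4, 4, 4, 4, 4, 5, 5]
step 2: w=[0.0000, 0.0002, 0.0011, 0.0011, 0.0011, 0.0133, 0.0133, 0.0133, 0.0133, 0.0133, 0.4651, 0.4651]  mean=0.0839  Neff=2.3070  idx=[7, 10, 10, 10, 10, 10, 11, 11, 11, 11, 11, 11]
step 3: w=[0.0001, 0.0909, 0.0909, 0.0909, 0.0909, 0.0909, 0.0909, 0.0909, 0.0909, 0.0909, 0.0909, 0.0909]  mean=0.2099  Neff=11.0013  idx=[1, 2, 3, 4, 5, 6, 7, 8, 8, 9, 10, 11]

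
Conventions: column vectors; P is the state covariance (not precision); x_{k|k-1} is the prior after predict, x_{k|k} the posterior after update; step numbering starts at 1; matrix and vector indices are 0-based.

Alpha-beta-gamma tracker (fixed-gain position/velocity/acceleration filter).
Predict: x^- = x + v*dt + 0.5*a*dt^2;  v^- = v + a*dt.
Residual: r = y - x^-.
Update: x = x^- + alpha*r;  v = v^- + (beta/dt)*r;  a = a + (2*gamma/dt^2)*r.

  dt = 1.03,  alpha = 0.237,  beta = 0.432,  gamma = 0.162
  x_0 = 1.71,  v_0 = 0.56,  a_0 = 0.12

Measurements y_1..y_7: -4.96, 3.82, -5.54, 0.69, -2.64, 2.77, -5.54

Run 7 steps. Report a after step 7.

a_post = -0.7825

step 1: x_pred=2.3505  r=-7.3105  x^+=0.6179  v^+=-2.3825  a^+=-2.1126
step 2: x_pred=-2.9568  r=6.7768  x^+=-1.3507  v^+=-1.7162  a^+=-0.0430
step 3: x_pred=-3.1412  r=-2.3988  x^+=-3.7097  v^+=-2.7666  a^+=-0.7756
step 4: x_pred=-6.9707  r=7.6607  x^+=-5.1551  v^+=-0.3524  a^+=1.5640
step 5: x_pred=-4.6885  r=2.0485  x^+=-4.2030  v^+=2.1177  a^+=2.1896
step 6: x_pred=-0.8603  r=3.6303  x^+=0.0001  v^+=5.8956  a^+=3.2983
step 7: x_pred=7.8222  r=-13.3622  x^+=4.6553  v^+=3.6886  a^+=-0.7825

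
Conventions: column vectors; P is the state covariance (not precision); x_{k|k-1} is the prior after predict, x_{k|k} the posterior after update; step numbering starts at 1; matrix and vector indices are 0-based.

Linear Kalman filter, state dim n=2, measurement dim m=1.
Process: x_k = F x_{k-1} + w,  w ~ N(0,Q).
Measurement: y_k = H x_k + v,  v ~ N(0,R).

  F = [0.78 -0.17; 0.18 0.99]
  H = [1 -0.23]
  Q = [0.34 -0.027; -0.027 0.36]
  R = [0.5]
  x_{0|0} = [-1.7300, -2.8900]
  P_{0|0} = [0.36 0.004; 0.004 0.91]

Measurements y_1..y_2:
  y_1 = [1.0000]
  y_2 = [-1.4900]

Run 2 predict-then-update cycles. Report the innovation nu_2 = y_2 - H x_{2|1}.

step 1: x^-=[-0.8581, -3.1725]  P^-=[0.5843 -0.1266; -0.1266 1.2650]  S=[1.2094]  K=[0.5072; -0.3453]  nu=[1.1284]  x^+=[-0.2858, -3.5621]  P^+=[0.2732 0.0851; 0.0851 1.1208]
step 2: x^-=[0.3826, -3.5779]  P^-=[0.5160 -0.1141; -0.1141 1.4977]  S=[1.1477]  K=[0.4725; -0.3996]  nu=[-2.6956]  x^+=[-0.8909, -2.5009]  P^+=[0.2598 0.1025; 0.1025 1.3144]

innov = [-2.6956]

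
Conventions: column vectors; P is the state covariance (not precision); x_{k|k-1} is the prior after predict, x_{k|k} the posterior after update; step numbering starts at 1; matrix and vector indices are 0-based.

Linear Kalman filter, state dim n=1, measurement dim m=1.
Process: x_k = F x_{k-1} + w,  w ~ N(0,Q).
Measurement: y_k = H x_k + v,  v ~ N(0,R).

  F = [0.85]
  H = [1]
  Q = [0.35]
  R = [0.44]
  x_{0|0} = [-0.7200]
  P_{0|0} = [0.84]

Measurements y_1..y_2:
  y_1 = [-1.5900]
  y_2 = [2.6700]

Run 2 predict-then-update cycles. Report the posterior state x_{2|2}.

step 1: x^-=[-0.6120]  P^-=[0.9569]  S=[1.3969]  K=[0.6850]  nu=[-0.9780]  x^+=[-1.2819]  P^+=[0.3014]
step 2: x^-=[-1.0897]  P^-=[0.5678]  S=[1.0078]  K=[0.5634]  nu=[3.7597]  x^+=[1.0285]  P^+=[0.2479]

x_post = [1.0285]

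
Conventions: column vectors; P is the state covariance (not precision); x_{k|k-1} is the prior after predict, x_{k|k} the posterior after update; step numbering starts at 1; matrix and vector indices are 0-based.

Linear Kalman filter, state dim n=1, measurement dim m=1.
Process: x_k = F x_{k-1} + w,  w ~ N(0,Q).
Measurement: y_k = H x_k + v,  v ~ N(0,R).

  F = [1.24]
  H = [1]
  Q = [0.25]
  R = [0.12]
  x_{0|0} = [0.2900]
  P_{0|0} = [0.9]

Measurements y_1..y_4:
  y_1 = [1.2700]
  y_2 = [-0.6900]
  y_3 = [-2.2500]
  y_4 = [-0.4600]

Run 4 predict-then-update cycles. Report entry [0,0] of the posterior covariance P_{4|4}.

step 1: x^-=[0.3596]  P^-=[1.6338]  S=[1.7538]  K=[0.9316]  nu=[0.9104]  x^+=[1.2077]  P^+=[0.1118]
step 2: x^-=[1.4976]  P^-=[0.4219]  S=[0.5419]  K=[0.7786]  nu=[-2.1876]  x^+=[-0.2056]  P^+=[0.0934]
step 3: x^-=[-0.2549]  P^-=[0.3937]  S=[0.5137]  K=[0.7664]  nu=[-1.9951]  x^+=[-1.7839]  P^+=[0.0920]
step 4: x^-=[-2.2120]  P^-=[0.3914]  S=[0.5114]  K=[0.7654]  nu=[1.7520]  x^+=[-0.8711]  P^+=[0.0918]

P_post[0,0] = 0.0918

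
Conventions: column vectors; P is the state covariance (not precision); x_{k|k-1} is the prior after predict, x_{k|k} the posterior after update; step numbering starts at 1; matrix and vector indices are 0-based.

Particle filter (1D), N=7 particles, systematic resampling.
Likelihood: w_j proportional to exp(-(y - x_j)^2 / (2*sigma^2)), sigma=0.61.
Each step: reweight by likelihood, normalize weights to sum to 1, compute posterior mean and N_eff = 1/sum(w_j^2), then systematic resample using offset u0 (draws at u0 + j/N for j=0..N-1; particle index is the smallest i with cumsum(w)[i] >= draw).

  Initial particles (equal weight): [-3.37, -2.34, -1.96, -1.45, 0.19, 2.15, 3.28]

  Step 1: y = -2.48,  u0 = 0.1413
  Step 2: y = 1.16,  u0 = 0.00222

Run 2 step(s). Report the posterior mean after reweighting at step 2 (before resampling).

post_mean = -1.4710

step 1: w=[0.1530, 0.4320, 0.3084, 0.1066, 0.0000, 0.0000, 0.0000]  mean=-2.2854  Neff=3.1597  idx=[0, 1, 1, 1, 2, 2, 3]
step 2: w=[0.0000, 0.0006, 0.0006, 0.0006, 0.0189, 0.0189, 0.9602]  mean=-1.4710  Neff=1.0837  idx=[4, 6, 6, 6, 6, 6, 6]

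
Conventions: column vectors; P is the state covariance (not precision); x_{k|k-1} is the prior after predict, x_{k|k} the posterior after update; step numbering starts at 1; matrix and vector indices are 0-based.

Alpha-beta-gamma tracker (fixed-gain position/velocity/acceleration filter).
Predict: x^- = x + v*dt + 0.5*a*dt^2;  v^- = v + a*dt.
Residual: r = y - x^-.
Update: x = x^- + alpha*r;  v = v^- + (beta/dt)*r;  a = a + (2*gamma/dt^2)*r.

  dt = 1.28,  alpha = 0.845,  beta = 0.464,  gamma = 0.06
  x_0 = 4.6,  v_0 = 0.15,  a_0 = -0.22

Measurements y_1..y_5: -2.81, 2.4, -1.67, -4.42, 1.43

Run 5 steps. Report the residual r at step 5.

step 1: x_pred=4.6118  r=-7.4218  x^+=-1.6596  v^+=-2.8220  a^+=-0.7636
step 2: x_pred=-5.8973  r=8.2973  x^+=1.1139  v^+=-0.7916  a^+=-0.1559
step 3: x_pred=-0.0270  r=-1.6430  x^+=-1.4153  v^+=-1.5867  a^+=-0.2762
step 4: x_pred=-3.6726  r=-0.7474  x^+=-4.3042  v^+=-2.2112  a^+=-0.3310
step 5: x_pred=-7.4056  r=8.8356  x^+=0.0605  v^+=0.5681  a^+=0.3162

resid = 8.8356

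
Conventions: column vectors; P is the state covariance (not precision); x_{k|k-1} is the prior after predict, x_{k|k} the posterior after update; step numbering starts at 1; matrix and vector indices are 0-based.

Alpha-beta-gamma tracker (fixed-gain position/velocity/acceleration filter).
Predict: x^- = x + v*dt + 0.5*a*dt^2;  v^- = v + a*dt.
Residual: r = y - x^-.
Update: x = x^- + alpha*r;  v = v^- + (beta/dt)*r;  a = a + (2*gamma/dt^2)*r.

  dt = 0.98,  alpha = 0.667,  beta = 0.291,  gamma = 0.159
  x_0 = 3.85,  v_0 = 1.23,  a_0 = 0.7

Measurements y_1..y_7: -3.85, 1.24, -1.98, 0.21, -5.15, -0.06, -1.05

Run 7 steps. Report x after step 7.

x_post = -0.8853

step 1: x_pred=5.3915  r=-9.2415  x^+=-0.7726  v^+=-0.8282  a^+=-2.3600
step 2: x_pred=-2.7174  r=3.9574  x^+=-0.0778  v^+=-1.9658  a^+=-1.0496
step 3: x_pred=-2.5084  r=0.5284  x^+=-2.1560  v^+=-2.8376  a^+=-0.8747
step 4: x_pred=-5.3568  r=5.5668  x^+=-1.6437  v^+=-2.0418  a^+=0.9686
step 5: x_pred=-3.1796  r=-1.9704  x^+=-4.4938  v^+=-1.6777  a^+=0.3161
step 6: x_pred=-5.9862  r=5.9262  x^+=-2.0334  v^+=0.3918  a^+=2.2783
step 7: x_pred=-0.5553  r=-0.4947  x^+=-0.8853  v^+=2.4777  a^+=2.1146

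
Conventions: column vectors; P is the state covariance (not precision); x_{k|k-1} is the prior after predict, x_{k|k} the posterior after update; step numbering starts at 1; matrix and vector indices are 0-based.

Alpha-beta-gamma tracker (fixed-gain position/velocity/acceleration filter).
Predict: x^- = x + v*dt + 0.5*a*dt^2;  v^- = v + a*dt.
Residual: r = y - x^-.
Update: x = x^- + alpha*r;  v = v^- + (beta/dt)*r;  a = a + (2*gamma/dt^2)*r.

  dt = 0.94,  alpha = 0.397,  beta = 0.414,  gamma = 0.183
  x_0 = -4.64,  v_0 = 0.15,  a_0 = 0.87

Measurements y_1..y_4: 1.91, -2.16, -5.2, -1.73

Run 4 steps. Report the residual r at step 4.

step 1: x_pred=-4.1146  r=6.0246  x^+=-1.7229  v^+=3.6212  a^+=3.3655
step 2: x_pred=3.1680  r=-5.3280  x^+=1.0528  v^+=4.4382  a^+=1.1586
step 3: x_pred=5.7365  r=-10.9365  x^+=1.3947  v^+=0.7105  a^+=-3.3715
step 4: x_pred=0.5731  r=-2.3031  x^+=-0.3412  v^+=-3.4730  a^+=-4.3255

resid = -2.3031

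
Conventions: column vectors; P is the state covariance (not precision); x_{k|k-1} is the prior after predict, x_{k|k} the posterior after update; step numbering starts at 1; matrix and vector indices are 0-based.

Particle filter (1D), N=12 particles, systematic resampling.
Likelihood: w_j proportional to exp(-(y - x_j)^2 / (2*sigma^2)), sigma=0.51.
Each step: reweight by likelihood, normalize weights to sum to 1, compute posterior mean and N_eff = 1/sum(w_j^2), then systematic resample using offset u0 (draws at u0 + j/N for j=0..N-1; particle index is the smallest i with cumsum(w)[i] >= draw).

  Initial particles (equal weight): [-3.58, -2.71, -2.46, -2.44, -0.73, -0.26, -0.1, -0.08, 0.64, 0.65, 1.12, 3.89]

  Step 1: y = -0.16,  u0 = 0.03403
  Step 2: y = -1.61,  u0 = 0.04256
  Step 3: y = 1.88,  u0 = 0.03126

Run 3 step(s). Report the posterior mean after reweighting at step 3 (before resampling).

step 1: w=[0.0000, 0.0000, 0.0000, 0.0000, 0.1301, 0.2383, 0.2413, 0.2400, 0.0710, 0.0688, 0.0104, 0.0000]  mean=-0.0985  Neff=5.0140  idx=[4, 4, 5, 5, 5, 6, 6, 7, 7, 7, 8, 9]
step 2: w=[0.3761, 0.3761, 0.0502, 0.0502, 0.0502, 0.0208, 0.0208, 0.0185, 0.0185, 0.0185, 0.0001, 0.0001]  mean=-0.5967  Neff=3.4207  idx=[0, 0, 0, 0, 0, 1, 1, 1, 1, 2, 4, 7]
step 3: w=[0.0022, 0.0022, 0.0022, 0.0022, 0.0022, 0.0022, 0.0022, 0.0022, 0.0022, 0.1599, 0.1599, 0.6606]  mean=-0.1504  Neff=2.0513  idx=[9, 9, 10, 10, 11, 11, 11, 11, 11, 11, 11, 11]

post_mean = -0.1504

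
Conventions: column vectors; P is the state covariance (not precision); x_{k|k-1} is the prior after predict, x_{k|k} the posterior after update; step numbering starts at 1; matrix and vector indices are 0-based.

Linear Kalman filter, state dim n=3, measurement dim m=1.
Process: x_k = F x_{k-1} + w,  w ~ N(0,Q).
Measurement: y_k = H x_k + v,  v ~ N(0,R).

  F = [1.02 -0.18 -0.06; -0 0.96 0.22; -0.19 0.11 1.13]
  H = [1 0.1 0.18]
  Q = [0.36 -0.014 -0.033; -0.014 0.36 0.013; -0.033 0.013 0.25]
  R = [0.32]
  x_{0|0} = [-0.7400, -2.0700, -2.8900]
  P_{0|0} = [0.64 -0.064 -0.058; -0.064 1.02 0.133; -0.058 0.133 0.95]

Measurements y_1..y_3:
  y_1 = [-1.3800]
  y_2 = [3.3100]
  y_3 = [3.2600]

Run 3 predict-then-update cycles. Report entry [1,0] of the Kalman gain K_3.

K[1,0] = -0.4341

step 1: x^-=[-0.2088, -2.6230, -3.3528]  P^-=[1.0958 -0.2914 -0.3464; -0.2914 1.4022 0.5185; -0.3464 0.5185 1.5591]  S=[1.3160]  K=[0.7631; -0.0440; -0.0106]  nu=[-0.3054]  x^+=[-0.4419, -2.6096, -3.3496]  P^+=[0.3294 -0.2473 -0.3358; -0.2473 1.3996 0.5179; -0.3358 0.5179 1.5590]
step 2: x^-=[0.2200, -3.2421, -3.9881]  P^-=[0.8967 -0.6442 -0.7661; -0.6442 1.9441 1.1818; -0.7661 1.1818 2.5528]  S=[0.9568]  K=[0.7258; -0.2478; -0.1969]  nu=[4.1321]  x^+=[3.2189, -4.2660, -4.8017]  P^+=[0.3927 -0.4722 -0.6293; -0.4722 1.8854 1.1351; -0.6293 1.1351 2.5157]
step 3: x^-=[4.3393, -5.1518, -6.5068]  P^-=[1.1137 -1.0869 -1.3571; -1.0869 2.6988 2.2088; -1.3571 2.2088 4.0714]  S=[0.9662]  K=[0.7873; -0.4341; -0.4174]  nu=[0.6071]  x^+=[4.8173, -5.4153, -6.7602]  P^+=[0.5147 -0.7567 -1.0395; -0.7567 2.5167 2.0337; -1.0395 2.0337 3.9031]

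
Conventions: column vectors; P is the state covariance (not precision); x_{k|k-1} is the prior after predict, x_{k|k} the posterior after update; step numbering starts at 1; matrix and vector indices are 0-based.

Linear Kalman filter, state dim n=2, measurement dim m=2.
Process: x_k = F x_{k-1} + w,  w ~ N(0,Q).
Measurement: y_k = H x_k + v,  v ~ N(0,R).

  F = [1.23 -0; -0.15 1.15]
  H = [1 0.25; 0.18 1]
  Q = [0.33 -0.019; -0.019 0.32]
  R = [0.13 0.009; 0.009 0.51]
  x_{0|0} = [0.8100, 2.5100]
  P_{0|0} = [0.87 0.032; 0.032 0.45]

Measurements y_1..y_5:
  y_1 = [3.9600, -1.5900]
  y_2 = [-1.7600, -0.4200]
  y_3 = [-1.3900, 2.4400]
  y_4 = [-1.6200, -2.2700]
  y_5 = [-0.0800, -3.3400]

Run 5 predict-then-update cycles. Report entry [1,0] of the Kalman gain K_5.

step 1: x^-=[0.9963, 2.7650]  P^-=[1.6462 -0.1343; -0.1343 0.9237]  S=[1.7668 0.3959; 0.3959 1.4387]  K=[0.9458 -0.1477; -0.0910 0.6503]  nu=[2.2725, -4.5343]  x^+=[3.8152, -0.3904]  P^+=[0.1448 -0.0929; -0.0929 0.3475]
step 2: x^-=[4.6927, -1.0212]  P^-=[0.5491 -0.1771; -0.1771 0.8149]  S=[0.6415 0.1265; 0.1265 1.2790]  K=[0.8149 -0.1418; -0.0808 0.6202]  nu=[-6.1974, -0.2434]  x^+=[-0.3233, -0.6716]  P^+=[0.1266 -0.0878; -0.0878 0.3314]
step 3: x^-=[-0.3976, -0.7238]  P^-=[0.5215 -0.1665; -0.1665 0.7914]  S=[0.6178 0.1267; 0.1267 1.2584]  K=[0.8054 -0.1388; -0.0749 0.6126]  nu=[-0.8114, 3.2354]  x^+=[-1.5003, 1.3191]  P^+=[0.1250 -0.0860; -0.0860 0.3273]
step 4: x^-=[-1.8453, 1.7421]  P^-=[0.5190 -0.1638; -0.1638 0.7853]  S=[0.6162 0.1276; 0.1276 1.2532]  K=[0.8044 -0.1380; -0.0736 0.6106]  nu=[-0.2102, -3.6799]  x^+=[-1.5064, -0.4895]  P^+=[0.1247 -0.0856; -0.0856 0.3262]
step 5: x^-=[-1.8529, -0.3370]  P^-=[0.5187 -0.1631; -0.1631 0.7837]  S=[0.6161 0.1278; 0.1278 1.2518]  K=[0.8043 -0.1379; -0.0733 0.6101]  nu=[1.8571, -2.6695]  x^+=[0.0088, -2.1019]  P^+=[0.1247 -0.0855; -0.0855 0.3259]

K[1,0] = -0.0733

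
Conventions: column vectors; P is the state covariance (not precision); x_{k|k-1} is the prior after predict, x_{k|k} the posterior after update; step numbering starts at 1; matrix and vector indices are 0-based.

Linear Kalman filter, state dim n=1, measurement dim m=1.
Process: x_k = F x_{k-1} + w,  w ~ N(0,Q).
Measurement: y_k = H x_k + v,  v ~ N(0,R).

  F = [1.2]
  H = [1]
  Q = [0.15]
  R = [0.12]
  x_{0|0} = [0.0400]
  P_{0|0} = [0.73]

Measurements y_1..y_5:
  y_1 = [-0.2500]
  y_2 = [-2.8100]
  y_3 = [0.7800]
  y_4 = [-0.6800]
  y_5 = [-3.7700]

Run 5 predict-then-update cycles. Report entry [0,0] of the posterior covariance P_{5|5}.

P_post[0,0] = 0.0830

step 1: x^-=[0.0480]  P^-=[1.2012]  S=[1.3212]  K=[0.9092]  nu=[-0.2980]  x^+=[-0.2229]  P^+=[0.1091]
step 2: x^-=[-0.2675]  P^-=[0.3071]  S=[0.4271]  K=[0.7190]  nu=[-2.5425]  x^+=[-2.0957]  P^+=[0.0863]
step 3: x^-=[-2.5148]  P^-=[0.2742]  S=[0.3942]  K=[0.6956]  nu=[3.2948]  x^+=[-0.2229]  P^+=[0.0835]
step 4: x^-=[-0.2674]  P^-=[0.2702]  S=[0.3902]  K=[0.6925]  nu=[-0.4126]  x^+=[-0.5531]  P^+=[0.0831]
step 5: x^-=[-0.6637]  P^-=[0.2697]  S=[0.3897]  K=[0.6920]  nu=[-3.1063]  x^+=[-2.8134]  P^+=[0.0830]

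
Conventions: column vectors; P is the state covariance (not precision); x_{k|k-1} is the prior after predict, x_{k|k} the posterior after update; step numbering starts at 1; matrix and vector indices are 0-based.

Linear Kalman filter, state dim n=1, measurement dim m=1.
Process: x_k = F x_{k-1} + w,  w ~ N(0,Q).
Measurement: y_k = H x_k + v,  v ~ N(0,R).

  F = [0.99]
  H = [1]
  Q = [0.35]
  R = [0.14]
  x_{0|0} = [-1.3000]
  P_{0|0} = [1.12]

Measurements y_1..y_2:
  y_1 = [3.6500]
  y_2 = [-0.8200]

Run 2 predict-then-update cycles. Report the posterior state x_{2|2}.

x_post = [0.0910]

step 1: x^-=[-1.2870]  P^-=[1.4477]  S=[1.5877]  K=[0.9118]  nu=[4.9370]  x^+=[3.2147]  P^+=[0.1277]
step 2: x^-=[3.1825]  P^-=[0.4751]  S=[0.6151]  K=[0.7724]  nu=[-4.0025]  x^+=[0.0910]  P^+=[0.1081]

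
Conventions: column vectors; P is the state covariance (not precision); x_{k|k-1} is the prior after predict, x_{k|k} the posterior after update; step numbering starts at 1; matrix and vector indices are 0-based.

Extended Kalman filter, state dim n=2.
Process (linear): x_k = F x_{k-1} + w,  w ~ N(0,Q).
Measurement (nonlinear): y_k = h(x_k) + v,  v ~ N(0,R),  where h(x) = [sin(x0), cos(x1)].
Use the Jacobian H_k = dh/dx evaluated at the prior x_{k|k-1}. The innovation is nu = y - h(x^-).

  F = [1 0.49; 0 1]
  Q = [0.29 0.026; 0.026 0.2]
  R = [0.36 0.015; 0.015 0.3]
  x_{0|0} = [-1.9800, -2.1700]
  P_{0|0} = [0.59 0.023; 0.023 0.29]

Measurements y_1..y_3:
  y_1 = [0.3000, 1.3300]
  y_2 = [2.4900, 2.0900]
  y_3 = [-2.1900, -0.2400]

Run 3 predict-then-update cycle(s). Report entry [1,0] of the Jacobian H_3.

step 1: x^-=[-3.0433, -2.1700]  P^-=[0.9722 0.1911; 0.1911 0.4900]  H_jac=[-0.9952 0.0000; 0.0000 0.8258]  S=[1.3228 -0.1420; -0.1420 0.6341]  K=[-0.7220 0.0871; -0.0771 0.6208]  nu=[0.3981, 1.8940]  x^+=[-3.1658, -1.0249]  P^+=[0.2599 0.0185; 0.0185 0.2241]
step 2: x^-=[-3.6680, -1.0249]  P^-=[0.6219 0.1544; 0.1544 0.4241]  H_jac=[-0.8646 0.0000; 0.0000 0.8547]  S=[0.8249 -0.0991; -0.0991 0.6098]  K=[-0.6383 0.1126; -0.0922 0.5795]  nu=[1.9876, 1.5708]  x^+=[-4.7597, -0.2979]  P^+=[0.2638 0.0283; 0.0283 0.2018]
step 3: x^-=[-4.9057, -0.2979]  P^-=[0.6300 0.1532; 0.1532 0.4018]  H_jac=[0.1921 0.0000; 0.0000 0.2936]  S=[0.3832 0.0236; 0.0236 0.3346]  K=[0.3088 0.1126; 0.0553 0.3486]  nu=[-3.1714, -1.1959]  x^+=[-6.0197, -0.8901]  P^+=[0.5876 0.1308; 0.1308 0.3590]

H_jac[1,0] = 0.0000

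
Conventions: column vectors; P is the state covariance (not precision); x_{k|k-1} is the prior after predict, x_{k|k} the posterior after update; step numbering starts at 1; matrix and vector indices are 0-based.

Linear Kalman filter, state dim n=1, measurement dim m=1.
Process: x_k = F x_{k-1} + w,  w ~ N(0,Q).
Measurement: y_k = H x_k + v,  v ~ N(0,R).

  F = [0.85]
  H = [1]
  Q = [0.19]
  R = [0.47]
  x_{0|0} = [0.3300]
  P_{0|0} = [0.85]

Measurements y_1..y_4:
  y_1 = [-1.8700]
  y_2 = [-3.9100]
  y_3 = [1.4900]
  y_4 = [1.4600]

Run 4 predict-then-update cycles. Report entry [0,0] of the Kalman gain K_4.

step 1: x^-=[0.2805]  P^-=[0.8041]  S=[1.2741]  K=[0.6311]  nu=[-2.1505]  x^+=[-1.0767]  P^+=[0.2966]
step 2: x^-=[-0.9152]  P^-=[0.4043]  S=[0.8743]  K=[0.4624]  nu=[-2.9948]  x^+=[-2.3001]  P^+=[0.2173]
step 3: x^-=[-1.9551]  P^-=[0.3470]  S=[0.8170]  K=[0.4247]  nu=[3.4451]  x^+=[-0.4918]  P^+=[0.1996]
step 4: x^-=[-0.4180]  P^-=[0.3342]  S=[0.8042]  K=[0.4156]  nu=[1.8780]  x^+=[0.3625]  P^+=[0.1953]

K[0,0] = 0.4156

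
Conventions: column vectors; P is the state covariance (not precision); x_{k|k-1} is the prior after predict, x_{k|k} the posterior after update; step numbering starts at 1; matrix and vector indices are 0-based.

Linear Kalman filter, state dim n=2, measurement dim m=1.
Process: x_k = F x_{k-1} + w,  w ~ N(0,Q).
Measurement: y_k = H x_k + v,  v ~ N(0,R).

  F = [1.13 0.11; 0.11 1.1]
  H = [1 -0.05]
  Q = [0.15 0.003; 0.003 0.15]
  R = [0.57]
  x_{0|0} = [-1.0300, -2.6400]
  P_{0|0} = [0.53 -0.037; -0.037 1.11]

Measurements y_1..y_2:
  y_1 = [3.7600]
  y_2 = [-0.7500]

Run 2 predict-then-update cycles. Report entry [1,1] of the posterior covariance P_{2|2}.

step 1: x^-=[-1.4543, -3.0173]  P^-=[0.8310 0.1568; 0.1568 1.4906]  S=[1.3890]  K=[0.5926; 0.0592]  nu=[5.0634]  x^+=[1.5463, -2.7176]  P^+=[0.3432 0.1080; 0.1080 1.4857]
step 2: x^-=[1.4484, -2.8192]  P^-=[0.6330 0.3610; 0.3610 1.9780]  S=[1.1719]  K=[0.5248; 0.2237]  nu=[-2.3394]  x^+=[0.2207, -3.3425]  P^+=[0.3103 0.2235; 0.2235 1.9194]

P_post[1,1] = 1.9194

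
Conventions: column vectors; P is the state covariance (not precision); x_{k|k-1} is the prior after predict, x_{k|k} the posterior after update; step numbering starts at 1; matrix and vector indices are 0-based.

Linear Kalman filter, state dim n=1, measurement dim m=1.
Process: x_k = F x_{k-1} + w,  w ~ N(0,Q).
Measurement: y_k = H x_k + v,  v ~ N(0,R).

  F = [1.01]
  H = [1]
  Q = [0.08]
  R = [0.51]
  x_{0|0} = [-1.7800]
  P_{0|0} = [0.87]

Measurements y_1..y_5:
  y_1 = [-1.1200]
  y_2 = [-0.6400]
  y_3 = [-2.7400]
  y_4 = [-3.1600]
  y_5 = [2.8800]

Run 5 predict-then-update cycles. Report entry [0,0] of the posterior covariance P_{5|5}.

P_post[0,0] = 0.1739

step 1: x^-=[-1.7978]  P^-=[0.9675]  S=[1.4775]  K=[0.6548]  nu=[0.6778]  x^+=[-1.3540]  P^+=[0.3340]
step 2: x^-=[-1.3675]  P^-=[0.4207]  S=[0.9307]  K=[0.4520]  nu=[0.7275]  x^+=[-1.0387]  P^+=[0.2305]
step 3: x^-=[-1.0491]  P^-=[0.3152]  S=[0.8252]  K=[0.3819]  nu=[-1.6909]  x^+=[-1.6949]  P^+=[0.1948]
step 4: x^-=[-1.7118]  P^-=[0.2787]  S=[0.7887]  K=[0.3534]  nu=[-1.4482]  x^+=[-2.2236]  P^+=[0.1802]
step 5: x^-=[-2.2458]  P^-=[0.2638]  S=[0.7738]  K=[0.3409]  nu=[5.1258]  x^+=[-0.4982]  P^+=[0.1739]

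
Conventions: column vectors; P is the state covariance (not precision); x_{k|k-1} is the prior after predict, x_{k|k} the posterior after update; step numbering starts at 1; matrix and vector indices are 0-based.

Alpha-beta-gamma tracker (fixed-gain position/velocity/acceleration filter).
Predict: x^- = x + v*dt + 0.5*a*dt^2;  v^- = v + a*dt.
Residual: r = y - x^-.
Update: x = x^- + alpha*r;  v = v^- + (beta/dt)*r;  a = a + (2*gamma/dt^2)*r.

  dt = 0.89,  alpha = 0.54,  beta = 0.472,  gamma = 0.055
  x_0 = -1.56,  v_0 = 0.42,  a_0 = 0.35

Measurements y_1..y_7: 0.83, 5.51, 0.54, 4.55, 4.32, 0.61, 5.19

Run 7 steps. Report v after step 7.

step 1: x_pred=-1.0476  r=1.8776  x^+=-0.0337  v^+=1.7273  a^+=0.6107
step 2: x_pred=1.7455  r=3.7645  x^+=3.7783  v^+=4.2673  a^+=1.1335
step 3: x_pred=8.0251  r=-7.4851  x^+=3.9832  v^+=1.3065  a^+=0.0941
step 4: x_pred=5.1832  r=-0.6332  x^+=4.8413  v^+=1.0544  a^+=0.0061
step 5: x_pred=5.7821  r=-1.4621  x^+=4.9926  v^+=0.2844  a^+=-0.1969
step 6: x_pred=5.1677  r=-4.5577  x^+=2.7066  v^+=-2.3080  a^+=-0.8299
step 7: x_pred=0.3238  r=4.8662  x^+=2.9516  v^+=-0.4658  a^+=-0.1541

v_post = -0.4658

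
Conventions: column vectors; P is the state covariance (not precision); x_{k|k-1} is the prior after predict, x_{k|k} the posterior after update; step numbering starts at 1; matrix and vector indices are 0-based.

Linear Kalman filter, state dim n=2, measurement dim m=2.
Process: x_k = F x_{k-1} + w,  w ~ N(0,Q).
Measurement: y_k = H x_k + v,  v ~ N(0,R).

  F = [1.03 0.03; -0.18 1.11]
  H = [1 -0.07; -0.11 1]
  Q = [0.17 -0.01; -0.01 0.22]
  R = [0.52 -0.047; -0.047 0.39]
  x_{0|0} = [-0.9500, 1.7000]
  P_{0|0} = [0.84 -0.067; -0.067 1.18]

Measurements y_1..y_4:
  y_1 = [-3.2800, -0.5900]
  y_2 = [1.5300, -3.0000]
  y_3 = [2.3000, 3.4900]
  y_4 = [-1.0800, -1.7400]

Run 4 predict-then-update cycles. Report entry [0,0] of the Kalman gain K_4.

step 1: x^-=[-0.9275, 2.0580]  P^-=[1.0581 -0.2027; -0.2027 1.7279]  S=[1.6149 -0.4886; -0.4886 2.1753]  K=[0.6648 0.0026; 0.0462 0.8149]  nu=[-2.2084, -2.7500]  x^+=[-2.4028, -0.2850]  P^+=[0.3461 0.0079; 0.0079 0.3165]
step 2: x^-=[-2.4835, 0.1161]  P^-=[0.5380 -0.0547; -0.0547 0.6181]  S=[1.0686 -0.2046; -0.2046 1.0266]  K=[0.5050 -0.0103; 0.0257 0.6130]  nu=[4.0216, -3.3893]  x^+=[-0.4176, -1.8583]  P^+=[0.2632 0.0012; 0.0012 0.2380]
step 3: x^-=[-0.4859, -1.9876]  P^-=[0.4495 -0.0495; -0.0495 0.5213]  S=[0.9790 -0.1828; -0.1828 0.9276]  K=[0.4597 -0.0161; 0.0189 0.5716]  nu=[2.6468, 5.4241]  x^+=[0.6436, 1.1627]  P^+=[0.2397 -0.0015; -0.0015 0.2219]
step 4: x^-=[0.6978, 1.1747]  P^-=[0.4244 -0.0488; -0.0488 0.5017]  S=[0.9537 -0.1779; -0.1779 0.9076]  K=[0.4452 -0.0179; 0.0169 0.5620]  nu=[-1.6956, -2.8379]  x^+=[-0.0064, -0.4490]  P^+=[0.2322 -0.0024; -0.0024 0.2181]

K[0,0] = 0.4452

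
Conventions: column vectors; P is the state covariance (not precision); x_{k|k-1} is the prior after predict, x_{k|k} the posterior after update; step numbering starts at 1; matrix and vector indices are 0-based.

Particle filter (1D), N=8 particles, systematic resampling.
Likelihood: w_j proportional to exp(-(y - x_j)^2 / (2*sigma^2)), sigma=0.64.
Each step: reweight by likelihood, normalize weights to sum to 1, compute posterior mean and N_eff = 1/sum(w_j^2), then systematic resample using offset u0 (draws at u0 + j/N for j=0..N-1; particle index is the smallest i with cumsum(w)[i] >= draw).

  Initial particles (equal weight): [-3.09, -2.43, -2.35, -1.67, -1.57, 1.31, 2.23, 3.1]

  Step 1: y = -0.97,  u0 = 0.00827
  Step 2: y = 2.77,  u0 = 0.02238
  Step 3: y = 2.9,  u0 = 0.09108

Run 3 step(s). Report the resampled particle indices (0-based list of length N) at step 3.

resampled_idx = [1, 3, 4, 4, 5, 6, 7, 7]

step 1: w=[0.0030, 0.0540, 0.0713, 0.4007, 0.4697, 0.0013, 0.0000, 0.0000]  mean=-1.7130  Neff=2.5695  idx=[1, 3, 3, 3, 3, 4, 4, 4]
step 2: w=[0.0000, 0.0784, 0.0784, 0.0784, 0.0784, 0.2289, 0.2289, 0.2289]  mean=-1.6014  Neff=5.5042  idx=[1, 2, 4, 5, 5, 6, 7, 7]
step 3: w=[0.0553, 0.0553, 0.0553, 0.1668, 0.1668, 0.1668, 0.1668, 0.1668]  mean=-1.5866  Neff=6.7431  idx=[1, 3, 4, 4, 5, 6, 7, 7]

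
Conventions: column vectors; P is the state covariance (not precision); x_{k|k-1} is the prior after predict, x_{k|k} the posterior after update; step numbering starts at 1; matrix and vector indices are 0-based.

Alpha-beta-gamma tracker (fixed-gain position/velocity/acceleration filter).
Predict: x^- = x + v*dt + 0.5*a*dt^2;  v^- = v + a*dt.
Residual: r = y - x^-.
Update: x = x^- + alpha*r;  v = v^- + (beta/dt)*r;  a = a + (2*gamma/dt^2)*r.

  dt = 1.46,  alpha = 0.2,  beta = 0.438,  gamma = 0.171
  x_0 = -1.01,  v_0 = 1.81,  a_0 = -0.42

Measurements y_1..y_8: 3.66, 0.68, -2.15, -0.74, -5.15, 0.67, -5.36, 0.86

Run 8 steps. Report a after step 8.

a_post = 3.5845

step 1: x_pred=1.1850  r=2.4750  x^+=1.6800  v^+=1.9393  a^+=-0.0229
step 2: x_pred=4.4870  r=-3.8070  x^+=3.7256  v^+=0.7638  a^+=-0.6337
step 3: x_pred=4.1653  r=-6.3153  x^+=2.9022  v^+=-2.0560  a^+=-1.6469
step 4: x_pred=-1.8548  r=1.1148  x^+=-1.6319  v^+=-4.1261  a^+=-1.4681
step 5: x_pred=-9.2206  r=4.0706  x^+=-8.4065  v^+=-5.0483  a^+=-0.8150
step 6: x_pred=-16.6456  r=17.3156  x^+=-13.1825  v^+=-1.0435  a^+=1.9632
step 7: x_pred=-12.6136  r=7.2536  x^+=-11.1629  v^+=3.9989  a^+=3.1270
step 8: x_pred=-1.9918  r=2.8518  x^+=-1.4214  v^+=9.4198  a^+=3.5845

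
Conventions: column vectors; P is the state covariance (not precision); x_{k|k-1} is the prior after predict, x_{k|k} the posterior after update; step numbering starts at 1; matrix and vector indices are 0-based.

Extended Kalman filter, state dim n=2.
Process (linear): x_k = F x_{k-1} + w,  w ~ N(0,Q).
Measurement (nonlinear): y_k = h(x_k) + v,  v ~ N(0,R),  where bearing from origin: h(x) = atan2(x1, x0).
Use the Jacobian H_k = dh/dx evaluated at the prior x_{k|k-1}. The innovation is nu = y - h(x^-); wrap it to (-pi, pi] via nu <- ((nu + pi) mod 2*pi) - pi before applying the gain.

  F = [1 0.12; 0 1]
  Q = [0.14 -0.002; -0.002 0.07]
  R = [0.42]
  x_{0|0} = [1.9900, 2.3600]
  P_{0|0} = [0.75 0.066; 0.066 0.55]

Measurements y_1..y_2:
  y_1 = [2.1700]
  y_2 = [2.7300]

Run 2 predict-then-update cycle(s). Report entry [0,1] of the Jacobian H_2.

H_jac[0,1] = 0.1835

step 1: x^-=[2.2732, 2.3600]  P^-=[0.9138 0.1300; 0.1300 0.6200]  H_jac=[-0.2198 0.2117]  S=[0.4798]  K=[-0.3612; 0.2140]  nu=[1.3659]  x^+=[1.7798, 2.6523]  P^+=[0.8512 0.1671; 0.1671 0.5980]
step 2: x^-=[2.0981, 2.6523]  P^-=[1.0399 0.2369; 0.2369 0.6680]  H_jac=[-0.2319 0.1835]  S=[0.4783]  K=[-0.4134; 0.1414]  nu=[1.8285]  x^+=[1.3423, 2.9108]  P^+=[0.9581 0.2648; 0.2648 0.6585]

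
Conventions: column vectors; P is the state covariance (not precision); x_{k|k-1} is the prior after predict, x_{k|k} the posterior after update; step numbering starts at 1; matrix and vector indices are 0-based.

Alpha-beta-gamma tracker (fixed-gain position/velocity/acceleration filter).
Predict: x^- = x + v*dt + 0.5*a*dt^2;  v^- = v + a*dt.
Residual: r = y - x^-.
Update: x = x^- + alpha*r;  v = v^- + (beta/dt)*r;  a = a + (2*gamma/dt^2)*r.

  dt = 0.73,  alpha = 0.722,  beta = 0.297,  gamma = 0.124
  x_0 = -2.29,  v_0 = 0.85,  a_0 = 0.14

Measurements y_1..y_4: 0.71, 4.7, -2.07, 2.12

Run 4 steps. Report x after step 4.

x_post = 1.9608

step 1: x_pred=-1.6322  r=2.3422  x^+=0.0589  v^+=1.9051  a^+=1.2300
step 2: x_pred=1.7773  r=2.9227  x^+=3.8875  v^+=3.9921  a^+=2.5901
step 3: x_pred=7.4919  r=-9.5619  x^+=0.5882  v^+=1.9927  a^+=-1.8597
step 4: x_pred=1.5473  r=0.5727  x^+=1.9608  v^+=0.8680  a^+=-1.5932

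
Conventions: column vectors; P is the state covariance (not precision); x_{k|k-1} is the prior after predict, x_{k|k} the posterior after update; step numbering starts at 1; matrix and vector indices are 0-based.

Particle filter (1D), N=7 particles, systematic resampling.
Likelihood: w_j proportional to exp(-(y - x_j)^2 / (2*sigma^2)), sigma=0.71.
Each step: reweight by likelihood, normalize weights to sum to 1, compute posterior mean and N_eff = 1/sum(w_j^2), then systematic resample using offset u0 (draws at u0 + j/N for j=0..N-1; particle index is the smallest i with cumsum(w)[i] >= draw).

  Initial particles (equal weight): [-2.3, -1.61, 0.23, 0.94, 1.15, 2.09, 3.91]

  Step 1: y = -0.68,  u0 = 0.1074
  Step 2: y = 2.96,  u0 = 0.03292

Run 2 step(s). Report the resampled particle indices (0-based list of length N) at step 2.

resampled_idx = [4, 6, 6, 6, 6, 6, 6]

step 1: w=[0.0706, 0.4044, 0.4195, 0.0706, 0.0344, 0.0005, 0.0000]  mean=-0.6101  Neff=2.8518  idx=[1, 1, 1, 2, 2, 2, 3]
step 2: w=[0.0000, 0.0000, 0.0000, 0.0319, 0.0319, 0.0319, 0.9043]  mean=0.8721  Neff=1.2182  idx=[4, 6, 6, 6, 6, 6, 6]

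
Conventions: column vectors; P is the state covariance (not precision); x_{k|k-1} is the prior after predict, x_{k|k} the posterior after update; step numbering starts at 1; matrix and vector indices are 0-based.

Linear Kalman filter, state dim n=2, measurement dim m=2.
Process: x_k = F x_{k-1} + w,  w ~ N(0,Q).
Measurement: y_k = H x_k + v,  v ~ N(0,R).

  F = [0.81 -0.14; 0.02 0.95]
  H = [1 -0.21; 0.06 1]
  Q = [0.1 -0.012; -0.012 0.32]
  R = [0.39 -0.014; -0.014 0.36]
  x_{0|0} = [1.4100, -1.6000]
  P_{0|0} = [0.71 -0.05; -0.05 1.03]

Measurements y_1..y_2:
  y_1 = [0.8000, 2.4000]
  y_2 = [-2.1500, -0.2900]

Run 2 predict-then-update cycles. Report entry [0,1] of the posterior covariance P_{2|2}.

P_post[0,1] = -0.0009

step 1: x^-=[1.3661, -1.4918]  P^-=[0.5974 -0.1758; -0.1758 1.2480]  S=[1.1162 -0.4138; -0.4138 1.5890]  K=[0.5928 0.0663; -0.1147 0.7489]  nu=[-0.8794, 3.8098]  x^+=[1.0974, 1.4621]  P^+=[0.2306 0.0017; 0.0017 0.2711]
step 2: x^-=[0.6842, 1.4109]  P^-=[0.2562 -0.0430; -0.0430 0.5648]  S=[0.6892 -0.1597; -0.1597 0.9206]  K=[0.3938 0.0383; -0.0969 0.5939]  nu=[-2.5379, -1.7420]  x^+=[-0.3819, 0.6221]  P^+=[0.1528 -0.0009; -0.0009 0.2152]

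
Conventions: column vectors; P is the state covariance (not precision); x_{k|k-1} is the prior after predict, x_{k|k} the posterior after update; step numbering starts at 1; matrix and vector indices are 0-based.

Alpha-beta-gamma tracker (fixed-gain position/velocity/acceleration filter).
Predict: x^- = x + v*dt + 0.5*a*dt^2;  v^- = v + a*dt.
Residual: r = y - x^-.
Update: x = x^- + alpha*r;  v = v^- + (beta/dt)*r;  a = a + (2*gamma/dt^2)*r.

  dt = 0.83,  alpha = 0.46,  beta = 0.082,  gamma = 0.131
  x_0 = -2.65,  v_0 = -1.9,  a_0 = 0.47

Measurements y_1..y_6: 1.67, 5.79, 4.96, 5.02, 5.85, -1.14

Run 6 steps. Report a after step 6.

a_post = -10.4563

step 1: x_pred=-4.0651  r=5.7351  x^+=-1.4270  v^+=-0.9433  a^+=2.6512
step 2: x_pred=-1.2967  r=7.0867  x^+=1.9632  v^+=1.9573  a^+=5.3463
step 3: x_pred=5.4293  r=-0.4693  x^+=5.2134  v^+=6.3484  a^+=5.1679
step 4: x_pred=12.2627  r=-7.2427  x^+=8.9310  v^+=9.9222  a^+=2.4134
step 5: x_pred=17.9977  r=-12.1477  x^+=12.4098  v^+=10.7252  a^+=-2.2066
step 6: x_pred=20.5516  r=-21.6916  x^+=10.5735  v^+=6.7506  a^+=-10.4563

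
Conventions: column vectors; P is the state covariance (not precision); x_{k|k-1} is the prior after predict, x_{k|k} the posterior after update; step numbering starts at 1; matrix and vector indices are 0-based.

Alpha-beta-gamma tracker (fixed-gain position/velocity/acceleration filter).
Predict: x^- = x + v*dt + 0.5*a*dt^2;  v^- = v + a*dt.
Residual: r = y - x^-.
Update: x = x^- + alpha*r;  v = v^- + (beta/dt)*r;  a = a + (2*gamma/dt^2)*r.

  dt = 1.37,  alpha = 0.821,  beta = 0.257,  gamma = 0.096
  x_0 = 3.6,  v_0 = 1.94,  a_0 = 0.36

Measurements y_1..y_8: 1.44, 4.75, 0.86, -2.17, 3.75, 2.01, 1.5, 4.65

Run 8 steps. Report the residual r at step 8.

step 1: x_pred=6.5956  r=-5.1556  x^+=2.3629  v^+=1.4660  a^+=-0.1674
step 2: x_pred=4.2142  r=0.5358  x^+=4.6541  v^+=1.3372  a^+=-0.1126
step 3: x_pred=6.3804  r=-5.5204  x^+=1.8482  v^+=0.1474  a^+=-0.6773
step 4: x_pred=1.4144  r=-3.5844  x^+=-1.5284  v^+=-1.4530  a^+=-1.0440
step 5: x_pred=-4.4987  r=8.2487  x^+=2.2735  v^+=-1.3358  a^+=-0.2002
step 6: x_pred=0.2555  r=1.7545  x^+=1.6959  v^+=-1.2810  a^+=-0.0207
step 7: x_pred=-0.0784  r=1.5784  x^+=1.2175  v^+=-1.0132  a^+=0.1408
step 8: x_pred=-0.0386  r=4.6886  x^+=3.8107  v^+=0.0591  a^+=0.6204

resid = 4.6886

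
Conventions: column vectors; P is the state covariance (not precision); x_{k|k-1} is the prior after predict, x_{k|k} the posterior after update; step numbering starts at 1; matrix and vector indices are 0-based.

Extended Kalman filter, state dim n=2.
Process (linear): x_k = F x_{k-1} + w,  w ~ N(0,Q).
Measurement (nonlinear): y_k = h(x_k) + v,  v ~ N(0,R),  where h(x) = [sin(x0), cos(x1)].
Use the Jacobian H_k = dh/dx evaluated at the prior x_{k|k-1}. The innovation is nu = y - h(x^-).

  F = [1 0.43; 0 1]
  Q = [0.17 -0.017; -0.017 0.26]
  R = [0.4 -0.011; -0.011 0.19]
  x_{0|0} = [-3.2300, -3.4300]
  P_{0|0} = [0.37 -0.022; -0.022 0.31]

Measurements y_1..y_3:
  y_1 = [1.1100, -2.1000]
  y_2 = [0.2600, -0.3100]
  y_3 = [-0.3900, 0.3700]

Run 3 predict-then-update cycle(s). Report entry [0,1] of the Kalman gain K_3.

step 1: x^-=[-4.7049, -3.4300]  P^-=[0.5784 0.0943; 0.0943 0.5700]  H_jac=[-0.0075 0.0000; 0.0000 -0.2844]  S=[0.4000 -0.0108; -0.0108 0.2361]  K=[-0.0139 -0.1142; -0.0203 -0.6876]  nu=[0.1100, -1.1413]  x^+=[-4.5761, -2.6475]  P^+=[0.5753 0.0758; 0.0758 0.4585]
step 2: x^-=[-5.7145, -2.6475]  P^-=[0.8952 0.2559; 0.2559 0.7185]  H_jac=[0.8426 0.0000; 0.0000 0.4742]  S=[1.0356 0.0913; 0.0913 0.3516]  K=[0.7143 0.1598; 0.1257 0.9365]  nu=[-0.2785, 0.5704]  x^+=[-5.8223, -2.1483]  P^+=[0.3370 0.0474; 0.0474 0.3723]
step 3: x^-=[-6.7461, -2.1483]  P^-=[0.6167 0.1905; 0.1905 0.6323]  H_jac=[0.8948 0.0000; 0.0000 0.8378]  S=[0.8937 0.1318; 0.1318 0.6338]  K=[0.5986 0.1274; 0.0696 0.8213]  nu=[0.0566, 0.9160]  x^+=[-6.5956, -1.3921]  P^+=[0.2660 0.0210; 0.0210 0.1853]

K[0,1] = 0.1274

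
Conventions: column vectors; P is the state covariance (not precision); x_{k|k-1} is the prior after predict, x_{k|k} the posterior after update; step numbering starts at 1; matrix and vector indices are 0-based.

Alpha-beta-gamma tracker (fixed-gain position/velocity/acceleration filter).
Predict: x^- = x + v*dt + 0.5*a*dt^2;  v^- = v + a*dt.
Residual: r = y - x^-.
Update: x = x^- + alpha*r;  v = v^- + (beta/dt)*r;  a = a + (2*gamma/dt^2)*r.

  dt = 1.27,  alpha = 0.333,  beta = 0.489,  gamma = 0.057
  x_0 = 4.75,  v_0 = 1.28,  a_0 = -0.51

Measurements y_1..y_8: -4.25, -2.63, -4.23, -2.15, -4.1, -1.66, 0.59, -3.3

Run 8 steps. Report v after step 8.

step 1: x_pred=5.9643  r=-10.2143  x^+=2.5629  v^+=-3.3006  a^+=-1.2319
step 2: x_pred=-2.6223  r=-0.0077  x^+=-2.6249  v^+=-4.8681  a^+=-1.2325
step 3: x_pred=-9.8014  r=5.5714  x^+=-7.9461  v^+=-4.2882  a^+=-0.8387
step 4: x_pred=-14.0685  r=11.9185  x^+=-10.0996  v^+=-0.7643  a^+=0.0037
step 5: x_pred=-11.0673  r=6.9673  x^+=-8.7472  v^+=1.9231  a^+=0.4961
step 6: x_pred=-5.9047  r=4.2447  x^+=-4.4912  v^+=4.1876  a^+=0.7962
step 7: x_pred=1.4691  r=-0.8791  x^+=1.1763  v^+=4.8602  a^+=0.7340
step 8: x_pred=7.9408  r=-11.2408  x^+=4.1976  v^+=1.4643  a^+=-0.0605

v_post = 1.4643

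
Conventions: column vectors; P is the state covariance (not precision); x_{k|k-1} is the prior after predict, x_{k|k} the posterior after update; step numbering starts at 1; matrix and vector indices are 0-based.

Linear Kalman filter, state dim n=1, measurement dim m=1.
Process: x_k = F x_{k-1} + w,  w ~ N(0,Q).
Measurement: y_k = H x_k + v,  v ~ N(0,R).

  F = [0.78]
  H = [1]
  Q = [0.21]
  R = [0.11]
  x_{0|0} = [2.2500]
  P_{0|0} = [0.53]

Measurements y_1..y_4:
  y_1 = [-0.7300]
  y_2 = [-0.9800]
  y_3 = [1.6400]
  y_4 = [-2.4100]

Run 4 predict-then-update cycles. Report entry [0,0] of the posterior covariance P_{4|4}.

P_post[0,0] = 0.0770

step 1: x^-=[1.7550]  P^-=[0.5325]  S=[0.6425]  K=[0.8288]  nu=[-2.4850]  x^+=[-0.3045]  P^+=[0.0912]
step 2: x^-=[-0.2375]  P^-=[0.2655]  S=[0.3755]  K=[0.7070]  nu=[-0.7425]  x^+=[-0.7625]  P^+=[0.0778]
step 3: x^-=[-0.5947]  P^-=[0.2573]  S=[0.3673]  K=[0.7005]  nu=[2.2347]  x^+=[0.9708]  P^+=[0.0771]
step 4: x^-=[0.7572]  P^-=[0.2569]  S=[0.3669]  K=[0.7002]  nu=[-3.1672]  x^+=[-1.4604]  P^+=[0.0770]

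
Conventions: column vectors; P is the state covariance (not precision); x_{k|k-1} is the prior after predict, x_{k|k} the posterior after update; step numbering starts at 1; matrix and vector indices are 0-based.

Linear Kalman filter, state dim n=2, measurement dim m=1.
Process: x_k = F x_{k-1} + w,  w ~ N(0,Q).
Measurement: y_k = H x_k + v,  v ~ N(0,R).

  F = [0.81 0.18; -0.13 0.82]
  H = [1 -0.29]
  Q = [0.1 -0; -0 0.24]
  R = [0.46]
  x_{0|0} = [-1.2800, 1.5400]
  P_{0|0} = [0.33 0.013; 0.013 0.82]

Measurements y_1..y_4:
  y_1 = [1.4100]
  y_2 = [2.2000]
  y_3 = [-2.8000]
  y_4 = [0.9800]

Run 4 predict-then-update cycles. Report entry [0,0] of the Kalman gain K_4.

K[0,0] = 0.3736

step 1: x^-=[-0.7596, 1.4292]  P^-=[0.3469 0.0946; 0.0946 0.7942]  S=[0.8188]  K=[0.3901; -0.1657]  nu=[2.5841]  x^+=[0.2485, 1.0009]  P^+=[0.2223 0.1476; 0.1476 0.7717]
step 2: x^-=[0.3815, 0.7885]  P^-=[0.3138 0.1850; 0.1850 0.7312]  S=[0.7280]  K=[0.3574; -0.0371]  nu=[2.0472]  x^+=[1.1131, 0.7126]  P^+=[0.2209 0.1947; 0.1947 0.7302]
step 3: x^-=[1.0299, 0.4396]  P^-=[0.3253 0.2093; 0.2093 0.6932]  S=[0.7223]  K=[0.3664; 0.0114]  nu=[-3.7024]  x^+=[-0.3267, 0.3973]  P^+=[0.2284 0.2063; 0.2063 0.6931]
step 4: x^-=[-0.1931, 0.3683]  P^-=[0.3324 0.2104; 0.2104 0.6659]  S=[0.7264]  K=[0.3736; 0.0238]  nu=[1.2799]  x^+=[0.2851, 0.3987]  P^+=[0.2310 0.2040; 0.2040 0.6655]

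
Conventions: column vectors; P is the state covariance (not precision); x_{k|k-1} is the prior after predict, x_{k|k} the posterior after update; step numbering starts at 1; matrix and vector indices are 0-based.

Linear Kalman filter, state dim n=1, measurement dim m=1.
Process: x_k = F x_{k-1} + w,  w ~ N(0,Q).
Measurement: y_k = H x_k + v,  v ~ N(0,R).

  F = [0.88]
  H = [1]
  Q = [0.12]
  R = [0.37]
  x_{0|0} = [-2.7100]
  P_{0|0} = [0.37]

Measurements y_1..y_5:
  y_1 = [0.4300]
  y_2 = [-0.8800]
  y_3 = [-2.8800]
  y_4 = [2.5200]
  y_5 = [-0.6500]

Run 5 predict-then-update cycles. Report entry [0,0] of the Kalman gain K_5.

K[0,0] = 0.3841

step 1: x^-=[-2.3848]  P^-=[0.4065]  S=[0.7765]  K=[0.5235]  nu=[2.8148]  x^+=[-0.9112]  P^+=[0.1937]
step 2: x^-=[-0.8019]  P^-=[0.2700]  S=[0.6400]  K=[0.4219]  nu=[-0.0781]  x^+=[-0.8348]  P^+=[0.1561]
step 3: x^-=[-0.7346]  P^-=[0.2409]  S=[0.6109]  K=[0.3943]  nu=[-2.1454]  x^+=[-1.5806]  P^+=[0.1459]
step 4: x^-=[-1.3909]  P^-=[0.2330]  S=[0.6030]  K=[0.3864]  nu=[3.9109]  x^+=[0.1202]  P^+=[0.1430]
step 5: x^-=[0.1058]  P^-=[0.2307]  S=[0.6007]  K=[0.3841]  nu=[-0.7558]  x^+=[-0.1845]  P^+=[0.1421]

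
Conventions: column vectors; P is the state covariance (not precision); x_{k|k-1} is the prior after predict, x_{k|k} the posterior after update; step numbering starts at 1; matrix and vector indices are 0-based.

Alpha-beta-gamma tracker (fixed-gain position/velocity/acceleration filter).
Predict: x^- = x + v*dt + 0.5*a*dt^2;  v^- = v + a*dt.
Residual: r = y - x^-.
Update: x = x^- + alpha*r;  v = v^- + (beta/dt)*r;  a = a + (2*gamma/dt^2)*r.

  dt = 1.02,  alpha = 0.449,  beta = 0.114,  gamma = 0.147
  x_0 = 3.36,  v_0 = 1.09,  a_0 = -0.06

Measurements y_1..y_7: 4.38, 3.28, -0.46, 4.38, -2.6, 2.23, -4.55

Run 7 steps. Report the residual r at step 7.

step 1: x_pred=4.4406  r=-0.0606  x^+=4.4134  v^+=1.0220  a^+=-0.0771
step 2: x_pred=5.4157  r=-2.1357  x^+=4.4568  v^+=0.7047  a^+=-0.6806
step 3: x_pred=4.8215  r=-5.2815  x^+=2.4501  v^+=-0.5799  a^+=-2.1731
step 4: x_pred=0.7282  r=3.6518  x^+=2.3678  v^+=-2.3883  a^+=-1.1412
step 5: x_pred=-0.6618  r=-1.9382  x^+=-1.5321  v^+=-3.7689  a^+=-1.6888
step 6: x_pred=-6.2549  r=8.4849  x^+=-2.4452  v^+=-4.5432  a^+=0.7088
step 7: x_pred=-6.7105  r=2.1605  x^+=-5.7404  v^+=-3.5787  a^+=1.3194

resid = 2.1605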